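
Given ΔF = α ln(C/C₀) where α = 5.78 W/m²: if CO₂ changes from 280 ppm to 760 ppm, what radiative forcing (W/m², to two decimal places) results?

CO₂: 5.78 × ln(760/280) = 5.78 × ln(2.71429) = 5.78 × 0.99853 = 5.7715 W/m².

ΔF = 5.77 W/m²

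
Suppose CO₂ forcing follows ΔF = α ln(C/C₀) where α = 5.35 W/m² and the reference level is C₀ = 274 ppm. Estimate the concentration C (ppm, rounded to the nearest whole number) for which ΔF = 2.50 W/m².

C ≈ 437 ppm

Set 5.35 ln(C/274) = 2.50, so ln(C/274) = 2.50/5.35 = 0.46729.
Then C/274 = e^0.46729 = 1.59566, giving C = 274 × 1.59566 = 437.21 ppm.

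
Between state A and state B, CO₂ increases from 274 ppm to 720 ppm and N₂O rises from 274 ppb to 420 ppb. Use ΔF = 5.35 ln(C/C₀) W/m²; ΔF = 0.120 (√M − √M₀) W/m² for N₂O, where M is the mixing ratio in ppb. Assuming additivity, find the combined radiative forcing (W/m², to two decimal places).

CO₂: 5.35 × ln(720/274) = 5.35 × ln(2.62774) = 5.35 × 0.96612 = 5.1687 W/m².
N₂O: 0.120 × (√420 − √274) = 0.120 × (20.4939 − 16.5529) = 0.120 × 3.9410 = 0.4729 W/m².
Total ΔF = 5.1687 + 0.4729 = 5.6416 W/m².

ΔF = 5.64 W/m²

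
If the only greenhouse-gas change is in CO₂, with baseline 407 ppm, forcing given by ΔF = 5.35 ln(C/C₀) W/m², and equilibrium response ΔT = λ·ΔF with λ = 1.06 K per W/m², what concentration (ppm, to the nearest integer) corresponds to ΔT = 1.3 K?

Required forcing: ΔF = ΔT/λ = 1.3/1.06 = 1.2264 W/m².
Then ln(C/407) = ΔF/5.35 = 1.2264/5.35 = 0.22923.
So C = 407 × e^0.22923 = 407 × 1.25763 = 511.86 ppm.

C ≈ 512 ppm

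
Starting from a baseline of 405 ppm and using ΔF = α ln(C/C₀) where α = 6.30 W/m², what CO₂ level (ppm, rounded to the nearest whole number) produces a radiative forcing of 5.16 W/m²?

Set 6.30 ln(C/405) = 5.16, so ln(C/405) = 5.16/6.30 = 0.81905.
Then C/405 = e^0.81905 = 2.26834, giving C = 405 × 2.26834 = 918.68 ppm.

C ≈ 919 ppm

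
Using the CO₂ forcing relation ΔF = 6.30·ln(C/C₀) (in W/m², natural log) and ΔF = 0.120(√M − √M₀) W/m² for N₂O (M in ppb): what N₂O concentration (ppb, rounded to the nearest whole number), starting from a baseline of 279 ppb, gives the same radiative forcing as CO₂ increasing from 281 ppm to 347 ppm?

M ≈ 772 ppb

CO₂ forcing: 6.30 × ln(347/281) = 6.30 × 0.210970 = 1.32911 W/m².
Set 0.120(√M − √279) = 1.32911: √M = 1.32911/0.120 + √279 = 11.0759 + 16.7033 = 27.7792.
M = (27.7792)² = 771.68 ppb.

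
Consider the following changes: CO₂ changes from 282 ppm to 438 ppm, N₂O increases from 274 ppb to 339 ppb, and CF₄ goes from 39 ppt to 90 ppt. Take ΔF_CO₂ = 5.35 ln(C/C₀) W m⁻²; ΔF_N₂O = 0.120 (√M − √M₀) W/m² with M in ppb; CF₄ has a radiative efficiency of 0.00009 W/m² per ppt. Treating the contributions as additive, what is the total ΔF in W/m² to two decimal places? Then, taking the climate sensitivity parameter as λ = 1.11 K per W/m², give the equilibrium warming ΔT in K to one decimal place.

ΔF = 2.58 W/m²; ΔT = 2.9 K

CO₂: 5.35 × ln(438/282) = 5.35 × ln(1.55319) = 5.35 × 0.44031 = 2.3557 W/m².
N₂O: 0.120 × (√339 − √274) = 0.120 × (18.4120 − 16.5529) = 0.120 × 1.8591 = 0.2231 W/m².
CF₄: ΔF = 0.00009 × (90 − 39) = 0.00009 × 51 = 0.0046 W/m².
Total ΔF = 2.3557 + 0.2231 + 0.0046 = 2.5834 W/m².
ΔT = λ ΔF = 1.11 × 2.58 = 2.8638 K.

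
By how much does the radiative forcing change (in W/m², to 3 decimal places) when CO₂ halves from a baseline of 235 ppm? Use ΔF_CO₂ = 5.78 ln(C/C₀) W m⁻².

ΔF = -4.006 W/m²

Because the forcing depends only on the ratio C/C₀, the initial concentration does not enter.
ΔF = 5.78 × ln(0.5) = 5.78 × -0.69315 = -4.0064 W/m².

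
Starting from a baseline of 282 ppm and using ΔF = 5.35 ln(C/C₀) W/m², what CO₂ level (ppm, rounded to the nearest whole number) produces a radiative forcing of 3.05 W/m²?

C ≈ 499 ppm

Set 5.35 ln(C/282) = 3.05, so ln(C/282) = 3.05/5.35 = 0.57009.
Then C/282 = e^0.57009 = 1.76843, giving C = 282 × 1.76843 = 498.70 ppm.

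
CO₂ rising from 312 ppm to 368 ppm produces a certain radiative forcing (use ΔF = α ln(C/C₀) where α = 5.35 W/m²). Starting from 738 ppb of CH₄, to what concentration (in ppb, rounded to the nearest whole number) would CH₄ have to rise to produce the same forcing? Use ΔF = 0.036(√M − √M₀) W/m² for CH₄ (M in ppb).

M ≈ 2673 ppb

CO₂ forcing: 5.35 × ln(368/312) = 5.35 × 0.165080 = 0.88318 W/m².
Set 0.036(√M − √738) = 0.88318: √M = 0.88318/0.036 + √738 = 24.5328 + 27.1662 = 51.6990.
M = (51.6990)² = 2672.79 ppb.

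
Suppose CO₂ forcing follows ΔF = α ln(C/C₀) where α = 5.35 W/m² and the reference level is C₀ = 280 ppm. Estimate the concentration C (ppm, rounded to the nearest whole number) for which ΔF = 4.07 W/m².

C ≈ 599 ppm

Set 5.35 ln(C/280) = 4.07, so ln(C/280) = 4.07/5.35 = 0.76075.
Then C/280 = e^0.76075 = 2.13988, giving C = 280 × 2.13988 = 599.17 ppm.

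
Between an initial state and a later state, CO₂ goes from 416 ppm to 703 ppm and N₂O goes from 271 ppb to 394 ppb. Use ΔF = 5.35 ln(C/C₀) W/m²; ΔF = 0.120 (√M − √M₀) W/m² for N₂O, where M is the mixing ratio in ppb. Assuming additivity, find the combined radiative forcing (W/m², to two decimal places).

CO₂: 5.35 × ln(703/416) = 5.35 × ln(1.68990) = 5.35 × 0.52467 = 2.8070 W/m².
N₂O: 0.120 × (√394 − √271) = 0.120 × (19.8494 − 16.4621) = 0.120 × 3.3873 = 0.4065 W/m².
Total ΔF = 2.8070 + 0.4065 = 3.2135 W/m².

ΔF = 3.21 W/m²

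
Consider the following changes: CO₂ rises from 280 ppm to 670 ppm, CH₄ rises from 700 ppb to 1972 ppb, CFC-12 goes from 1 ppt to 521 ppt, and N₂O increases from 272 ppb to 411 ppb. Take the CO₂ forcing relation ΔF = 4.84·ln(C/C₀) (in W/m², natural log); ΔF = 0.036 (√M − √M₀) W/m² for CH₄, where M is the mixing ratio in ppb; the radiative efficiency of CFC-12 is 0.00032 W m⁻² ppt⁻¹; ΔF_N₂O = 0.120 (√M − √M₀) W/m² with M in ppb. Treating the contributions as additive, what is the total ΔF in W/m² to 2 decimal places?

CO₂: 4.84 × ln(670/280) = 4.84 × ln(2.39286) = 4.84 × 0.87249 = 4.2229 W/m².
CH₄: 0.036 × (√1972 − √700) = 0.036 × (44.4072 − 26.4575) = 0.036 × 17.9497 = 0.6462 W/m².
CFC-12: ΔF = 0.00032 × (521 − 1) = 0.00032 × 520 = 0.1664 W/m².
N₂O: 0.120 × (√411 − √272) = 0.120 × (20.2731 − 16.4924) = 0.120 × 3.7807 = 0.4537 W/m².
Total ΔF = 4.2229 + 0.6462 + 0.1664 + 0.4537 = 5.4892 W/m².

ΔF = 5.49 W/m²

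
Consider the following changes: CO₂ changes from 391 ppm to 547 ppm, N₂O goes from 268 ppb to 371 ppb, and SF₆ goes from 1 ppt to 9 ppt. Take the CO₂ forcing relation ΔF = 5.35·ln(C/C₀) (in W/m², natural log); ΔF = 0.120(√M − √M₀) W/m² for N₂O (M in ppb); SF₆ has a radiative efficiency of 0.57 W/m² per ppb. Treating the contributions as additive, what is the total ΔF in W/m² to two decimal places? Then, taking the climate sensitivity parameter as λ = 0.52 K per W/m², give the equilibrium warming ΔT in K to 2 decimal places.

ΔF = 2.15 W/m²; ΔT = 1.12 K

CO₂: 5.35 × ln(547/391) = 5.35 × ln(1.39898) = 5.35 × 0.33574 = 1.7962 W/m².
N₂O: 0.120 × (√371 − √268) = 0.120 × (19.2614 − 16.3707) = 0.120 × 2.8907 = 0.3469 W/m².
SF₆: Δ = 9 − 1 = 8 ppt = 0.008 ppb; ΔF = 0.57 × 0.008 = 0.0046 W/m².
Total ΔF = 1.7962 + 0.3469 + 0.0046 = 2.1477 W/m².
ΔT = λ ΔF = 0.52 × 2.15 = 1.1180 K.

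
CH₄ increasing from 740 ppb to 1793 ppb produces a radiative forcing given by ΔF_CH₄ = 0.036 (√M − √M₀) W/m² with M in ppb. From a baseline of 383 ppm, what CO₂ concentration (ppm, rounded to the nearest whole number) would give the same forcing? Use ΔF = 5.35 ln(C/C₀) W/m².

C ≈ 424 ppm

CH₄ forcing: 0.036 × (√1793 − √740) = 0.036 × (42.3438 − 27.2029) = 0.036 × 15.1409 = 0.54507 W/m².
Set 5.35 ln(C/383) = 0.54507: ln(C/383) = 0.54507/5.35 = 0.10188, so C = 383 × e^0.10188 = 383 × 1.10725 = 424.08 ppm.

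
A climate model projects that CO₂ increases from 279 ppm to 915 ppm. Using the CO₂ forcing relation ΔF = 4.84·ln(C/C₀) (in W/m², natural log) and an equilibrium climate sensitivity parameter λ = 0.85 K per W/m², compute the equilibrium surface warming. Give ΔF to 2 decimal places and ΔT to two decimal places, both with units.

ΔF = 5.75 W/m²; ΔT = 4.89 K

CO₂: 4.84 × ln(915/279) = 4.84 × ln(3.27957) = 4.84 × 1.18771 = 5.7485 W/m².
ΔT = λ ΔF = 0.85 × 5.75 = 4.8875 K.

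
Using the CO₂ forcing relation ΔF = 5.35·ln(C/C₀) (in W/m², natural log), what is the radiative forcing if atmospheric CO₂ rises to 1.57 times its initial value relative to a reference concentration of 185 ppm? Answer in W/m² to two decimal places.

ΔF = 2.41 W/m²

ΔF = 5.35 × ln(1.57) = 5.35 × 0.45108 = 2.4133 W/m².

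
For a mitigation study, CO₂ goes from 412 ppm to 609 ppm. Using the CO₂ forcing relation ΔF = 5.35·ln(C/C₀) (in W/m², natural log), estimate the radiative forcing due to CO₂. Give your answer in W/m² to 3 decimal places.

CO₂: 5.35 × ln(609/412) = 5.35 × ln(1.47816) = 5.35 × 0.39080 = 2.0908 W/m².

ΔF = 2.091 W/m²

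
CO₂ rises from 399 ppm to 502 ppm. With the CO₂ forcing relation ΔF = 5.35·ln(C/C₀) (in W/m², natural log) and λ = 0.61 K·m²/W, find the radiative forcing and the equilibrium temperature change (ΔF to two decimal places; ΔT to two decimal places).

CO₂: 5.35 × ln(502/399) = 5.35 × ln(1.25815) = 5.35 × 0.22964 = 1.2286 W/m².
ΔT = λ ΔF = 0.61 × 1.23 = 0.7503 K.

ΔF = 1.23 W/m²; ΔT = 0.75 K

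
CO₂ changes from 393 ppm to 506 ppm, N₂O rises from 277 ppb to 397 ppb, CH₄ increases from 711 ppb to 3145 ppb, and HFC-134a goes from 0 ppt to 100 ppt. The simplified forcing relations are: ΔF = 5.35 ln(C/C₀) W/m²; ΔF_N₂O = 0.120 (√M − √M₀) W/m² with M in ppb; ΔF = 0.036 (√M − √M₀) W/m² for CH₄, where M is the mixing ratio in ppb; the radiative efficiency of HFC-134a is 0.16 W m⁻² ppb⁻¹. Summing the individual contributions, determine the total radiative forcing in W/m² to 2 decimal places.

CO₂: 5.35 × ln(506/393) = 5.35 × ln(1.28753) = 5.35 × 0.25273 = 1.3521 W/m².
N₂O: 0.120 × (√397 − √277) = 0.120 × (19.9249 − 16.6433) = 0.120 × 3.2816 = 0.3938 W/m².
CH₄: 0.036 × (√3145 − √711) = 0.036 × (56.0803 − 26.6646) = 0.036 × 29.4157 = 1.0590 W/m².
HFC-134a: Δ = 100 − 0 = 100 ppt = 0.100 ppb; ΔF = 0.16 × 0.100 = 0.0160 W/m².
Total ΔF = 1.3521 + 0.3938 + 1.0590 + 0.0160 = 2.8209 W/m².

ΔF = 2.82 W/m²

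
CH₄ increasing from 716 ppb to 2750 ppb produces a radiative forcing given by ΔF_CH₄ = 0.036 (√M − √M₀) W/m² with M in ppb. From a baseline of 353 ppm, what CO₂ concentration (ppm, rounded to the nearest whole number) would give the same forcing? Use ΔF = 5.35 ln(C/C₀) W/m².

C ≈ 420 ppm

CH₄ forcing: 0.036 × (√2750 − √716) = 0.036 × (52.4404 − 26.7582) = 0.036 × 25.6822 = 0.92456 W/m².
Set 5.35 ln(C/353) = 0.92456: ln(C/353) = 0.92456/5.35 = 0.17281, so C = 353 × e^0.17281 = 353 × 1.18864 = 419.59 ppm.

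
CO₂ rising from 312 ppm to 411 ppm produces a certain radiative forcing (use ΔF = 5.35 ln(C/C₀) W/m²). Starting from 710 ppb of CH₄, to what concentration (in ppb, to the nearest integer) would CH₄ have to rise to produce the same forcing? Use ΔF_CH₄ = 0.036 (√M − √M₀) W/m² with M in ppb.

M ≈ 4570 ppb

CO₂ forcing: 5.35 × ln(411/312) = 5.35 × 0.275590 = 1.47441 W/m².
Set 0.036(√M − √710) = 1.47441: √M = 1.47441/0.036 + √710 = 40.9558 + 26.6458 = 67.6016.
M = (67.6016)² = 4569.98 ppb.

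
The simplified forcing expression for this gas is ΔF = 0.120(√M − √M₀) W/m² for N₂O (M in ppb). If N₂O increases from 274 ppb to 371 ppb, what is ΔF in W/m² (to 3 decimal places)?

N₂O: 0.120 × (√371 − √274) = 0.120 × (19.2614 − 16.5529) = 0.120 × 2.7085 = 0.3250 W/m².

ΔF = 0.325 W/m²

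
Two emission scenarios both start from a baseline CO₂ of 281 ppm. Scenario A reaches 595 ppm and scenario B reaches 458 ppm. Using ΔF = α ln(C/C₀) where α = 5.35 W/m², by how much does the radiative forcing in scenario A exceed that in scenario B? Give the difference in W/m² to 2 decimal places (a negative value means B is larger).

ΔF_A = 5.35 ln(595/281) = 5.35 × 0.75021 = 4.0136 W/m².
ΔF_B = 5.35 ln(458/281) = 5.35 × 0.48851 = 2.6135 W/m².
Difference: 4.0136 − 2.6135 = 1.4001 W/m².

ΔF_A − ΔF_B = 1.40 W/m²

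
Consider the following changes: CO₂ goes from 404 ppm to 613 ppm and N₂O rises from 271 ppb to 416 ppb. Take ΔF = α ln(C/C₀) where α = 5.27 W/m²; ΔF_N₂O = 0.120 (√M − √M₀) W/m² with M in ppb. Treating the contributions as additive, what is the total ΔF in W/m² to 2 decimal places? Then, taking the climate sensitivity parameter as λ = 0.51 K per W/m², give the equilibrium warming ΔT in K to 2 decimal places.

CO₂: 5.27 × ln(613/404) = 5.27 × ln(1.51733) = 5.27 × 0.41695 = 2.1973 W/m².
N₂O: 0.120 × (√416 − √271) = 0.120 × (20.3961 − 16.4621) = 0.120 × 3.9340 = 0.4721 W/m².
Total ΔF = 2.1973 + 0.4721 = 2.6694 W/m².
ΔT = λ ΔF = 0.51 × 2.67 = 1.3617 K.

ΔF = 2.67 W/m²; ΔT = 1.36 K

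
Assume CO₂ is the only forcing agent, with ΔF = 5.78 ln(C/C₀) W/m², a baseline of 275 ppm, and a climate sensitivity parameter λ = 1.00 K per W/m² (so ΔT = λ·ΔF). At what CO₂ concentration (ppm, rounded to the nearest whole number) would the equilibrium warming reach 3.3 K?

C ≈ 487 ppm

Required forcing: ΔF = ΔT/λ = 3.3/1.00 = 3.3000 W/m².
Then ln(C/275) = ΔF/5.78 = 3.3000/5.78 = 0.57093.
So C = 275 × e^0.57093 = 275 × 1.76991 = 486.73 ppm.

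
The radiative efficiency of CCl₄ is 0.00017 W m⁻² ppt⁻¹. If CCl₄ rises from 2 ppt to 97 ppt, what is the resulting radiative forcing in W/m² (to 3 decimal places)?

ΔF = 0.016 W/m²

CCl₄: ΔF = 0.00017 × (97 − 2) = 0.00017 × 95 = 0.0162 W/m².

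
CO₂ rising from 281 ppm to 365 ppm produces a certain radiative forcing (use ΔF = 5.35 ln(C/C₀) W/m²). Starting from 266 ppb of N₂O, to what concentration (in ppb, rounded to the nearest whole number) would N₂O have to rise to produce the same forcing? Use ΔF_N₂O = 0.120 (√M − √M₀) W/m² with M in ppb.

CO₂ forcing: 5.35 × ln(365/281) = 5.35 × 0.261543 = 1.39926 W/m².
Set 0.120(√M − √266) = 1.39926: √M = 1.39926/0.120 + √266 = 11.6605 + 16.3095 = 27.9700.
M = (27.9700)² = 782.32 ppb.

M ≈ 782 ppb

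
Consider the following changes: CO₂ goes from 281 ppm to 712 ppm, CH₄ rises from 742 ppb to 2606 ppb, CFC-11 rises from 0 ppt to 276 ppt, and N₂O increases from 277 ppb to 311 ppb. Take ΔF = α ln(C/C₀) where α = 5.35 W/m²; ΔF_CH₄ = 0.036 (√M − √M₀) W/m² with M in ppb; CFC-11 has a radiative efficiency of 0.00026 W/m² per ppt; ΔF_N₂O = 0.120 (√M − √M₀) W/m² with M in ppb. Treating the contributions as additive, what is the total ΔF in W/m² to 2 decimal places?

ΔF = 6.02 W/m²

CO₂: 5.35 × ln(712/281) = 5.35 × ln(2.53381) = 5.35 × 0.92972 = 4.9740 W/m².
CH₄: 0.036 × (√2606 − √742) = 0.036 × (51.0490 − 27.2397) = 0.036 × 23.8093 = 0.8571 W/m².
CFC-11: ΔF = 0.00026 × (276 − 0) = 0.00026 × 276 = 0.0718 W/m².
N₂O: 0.120 × (√311 − √277) = 0.120 × (17.6352 − 16.6433) = 0.120 × 0.9919 = 0.1190 W/m².
Total ΔF = 4.9740 + 0.8571 + 0.0718 + 0.1190 = 6.0219 W/m².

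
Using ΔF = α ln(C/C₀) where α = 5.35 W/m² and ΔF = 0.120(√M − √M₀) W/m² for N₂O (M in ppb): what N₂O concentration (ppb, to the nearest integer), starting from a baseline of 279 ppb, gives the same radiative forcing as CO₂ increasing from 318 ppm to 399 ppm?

M ≈ 719 ppb

CO₂ forcing: 5.35 × ln(399/318) = 5.35 × 0.226910 = 1.21397 W/m².
Set 0.120(√M − √279) = 1.21397: √M = 1.21397/0.120 + √279 = 10.1164 + 16.7033 = 26.8197.
M = (26.8197)² = 719.30 ppb.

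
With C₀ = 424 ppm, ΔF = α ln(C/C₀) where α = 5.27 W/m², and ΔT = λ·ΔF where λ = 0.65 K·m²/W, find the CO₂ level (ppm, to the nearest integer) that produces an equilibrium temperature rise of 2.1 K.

Required forcing: ΔF = ΔT/λ = 2.1/0.65 = 3.2308 W/m².
Then ln(C/424) = ΔF/5.27 = 3.2308/5.27 = 0.61306.
So C = 424 × e^0.61306 = 424 × 1.84607 = 782.73 ppm.

C ≈ 783 ppm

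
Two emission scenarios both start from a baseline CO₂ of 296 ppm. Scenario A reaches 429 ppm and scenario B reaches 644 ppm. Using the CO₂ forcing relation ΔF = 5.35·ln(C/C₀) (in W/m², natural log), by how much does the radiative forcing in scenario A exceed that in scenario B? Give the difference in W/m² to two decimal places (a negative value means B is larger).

ΔF_A = 5.35 ln(429/296) = 5.35 × 0.37110 = 1.9854 W/m².
ΔF_B = 5.35 ln(644/296) = 5.35 × 0.77734 = 4.1588 W/m².
Difference: 1.9854 − 4.1588 = -2.1734 W/m².
(Equivalently, ΔF_A − ΔF_B = 5.35 ln(429/644) = 5.35 × -0.40624 = -2.1734 W/m².)

ΔF_A − ΔF_B = -2.17 W/m²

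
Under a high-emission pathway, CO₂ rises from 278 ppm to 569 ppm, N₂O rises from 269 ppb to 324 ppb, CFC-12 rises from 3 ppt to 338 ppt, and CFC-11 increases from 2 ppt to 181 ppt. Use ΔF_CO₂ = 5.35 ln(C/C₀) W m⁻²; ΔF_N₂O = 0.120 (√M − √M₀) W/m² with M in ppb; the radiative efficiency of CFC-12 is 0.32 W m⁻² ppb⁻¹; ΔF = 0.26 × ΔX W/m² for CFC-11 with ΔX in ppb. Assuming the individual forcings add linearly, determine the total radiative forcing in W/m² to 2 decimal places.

CO₂: 5.35 × ln(569/278) = 5.35 × ln(2.04676) = 5.35 × 0.71626 = 3.8320 W/m².
N₂O: 0.120 × (√324 − √269) = 0.120 × (18.0000 − 16.4012) = 0.120 × 1.5988 = 0.1919 W/m².
CFC-12: Δ = 338 − 3 = 335 ppt = 0.335 ppb; ΔF = 0.32 × 0.335 = 0.1072 W/m².
CFC-11: Δ = 181 − 2 = 179 ppt = 0.179 ppb; ΔF = 0.26 × 0.179 = 0.0465 W/m².
Total ΔF = 3.8320 + 0.1919 + 0.1072 + 0.0465 = 4.1776 W/m².

ΔF = 4.18 W/m²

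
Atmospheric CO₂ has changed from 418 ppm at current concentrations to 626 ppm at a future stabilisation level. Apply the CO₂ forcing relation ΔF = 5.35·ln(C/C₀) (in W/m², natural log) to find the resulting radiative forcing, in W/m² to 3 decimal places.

CO₂: 5.35 × ln(626/418) = 5.35 × ln(1.49761) = 5.35 × 0.40387 = 2.1607 W/m².

ΔF = 2.161 W/m²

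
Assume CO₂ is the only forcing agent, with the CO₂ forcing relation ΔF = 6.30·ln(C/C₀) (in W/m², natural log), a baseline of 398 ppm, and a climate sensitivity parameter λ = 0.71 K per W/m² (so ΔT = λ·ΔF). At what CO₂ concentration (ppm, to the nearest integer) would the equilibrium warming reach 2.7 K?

Required forcing: ΔF = ΔT/λ = 2.7/0.71 = 3.8028 W/m².
Then ln(C/398) = ΔF/6.30 = 3.8028/6.30 = 0.60362.
So C = 398 × e^0.60362 = 398 × 1.82873 = 727.83 ppm.

C ≈ 728 ppm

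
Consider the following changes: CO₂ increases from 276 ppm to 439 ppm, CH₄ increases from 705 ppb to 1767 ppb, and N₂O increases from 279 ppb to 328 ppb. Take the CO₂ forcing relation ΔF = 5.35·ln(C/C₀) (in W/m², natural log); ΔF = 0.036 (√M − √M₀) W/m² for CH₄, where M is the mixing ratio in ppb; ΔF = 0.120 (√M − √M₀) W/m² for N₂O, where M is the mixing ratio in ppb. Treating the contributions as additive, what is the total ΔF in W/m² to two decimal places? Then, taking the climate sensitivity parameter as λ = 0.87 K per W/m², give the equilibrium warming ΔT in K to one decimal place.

CO₂: 5.35 × ln(439/276) = 5.35 × ln(1.59058) = 5.35 × 0.46410 = 2.4829 W/m².
CH₄: 0.036 × (√1767 − √705) = 0.036 × (42.0357 − 26.5518) = 0.036 × 15.4839 = 0.5574 W/m².
N₂O: 0.120 × (√328 − √279) = 0.120 × (18.1108 − 16.7033) = 0.120 × 1.4075 = 0.1689 W/m².
Total ΔF = 2.4829 + 0.5574 + 0.1689 = 3.2092 W/m².
ΔT = λ ΔF = 0.87 × 3.21 = 2.7927 K.

ΔF = 3.21 W/m²; ΔT = 2.8 K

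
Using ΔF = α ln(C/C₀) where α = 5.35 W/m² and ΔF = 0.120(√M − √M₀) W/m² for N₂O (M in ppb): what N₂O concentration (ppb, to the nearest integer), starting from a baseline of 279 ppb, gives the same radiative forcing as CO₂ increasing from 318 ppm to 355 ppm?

M ≈ 467 ppb

CO₂ forcing: 5.35 × ln(355/318) = 5.35 × 0.110066 = 0.58885 W/m².
Set 0.120(√M − √279) = 0.58885: √M = 0.58885/0.120 + √279 = 4.9071 + 16.7033 = 21.6104.
M = (21.6104)² = 467.01 ppb.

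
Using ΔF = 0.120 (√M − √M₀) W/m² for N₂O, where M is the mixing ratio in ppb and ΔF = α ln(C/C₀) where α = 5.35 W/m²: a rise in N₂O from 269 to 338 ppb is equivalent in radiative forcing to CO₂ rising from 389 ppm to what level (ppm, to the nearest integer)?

N₂O forcing: 0.120 × (√338 − √269) = 0.120 × (18.3848 − 16.4012) = 0.120 × 1.9836 = 0.23803 W/m².
Set 5.35 ln(C/389) = 0.23803: ln(C/389) = 0.23803/5.35 = 0.04449, so C = 389 × e^0.04449 = 389 × 1.04549 = 406.70 ppm.

C ≈ 407 ppm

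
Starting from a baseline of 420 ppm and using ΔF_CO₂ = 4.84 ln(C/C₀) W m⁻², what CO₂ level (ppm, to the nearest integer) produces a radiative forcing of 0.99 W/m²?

Set 4.84 ln(C/420) = 0.99, so ln(C/420) = 0.99/4.84 = 0.20455.
Then C/420 = e^0.20455 = 1.22697, giving C = 420 × 1.22697 = 515.33 ppm.

C ≈ 515 ppm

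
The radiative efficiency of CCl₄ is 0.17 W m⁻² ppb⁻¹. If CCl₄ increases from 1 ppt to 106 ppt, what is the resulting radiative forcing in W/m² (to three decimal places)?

CCl₄: Δ = 106 − 1 = 105 ppt = 0.105 ppb; ΔF = 0.17 × 0.105 = 0.0179 W/m².

ΔF = 0.018 W/m²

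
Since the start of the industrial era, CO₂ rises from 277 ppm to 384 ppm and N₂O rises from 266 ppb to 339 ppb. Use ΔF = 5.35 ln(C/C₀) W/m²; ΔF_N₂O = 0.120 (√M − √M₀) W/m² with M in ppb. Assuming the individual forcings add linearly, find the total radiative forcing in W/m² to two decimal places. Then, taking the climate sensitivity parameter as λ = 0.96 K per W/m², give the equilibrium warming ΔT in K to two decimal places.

ΔF = 2.00 W/m²; ΔT = 1.92 K

CO₂: 5.35 × ln(384/277) = 5.35 × ln(1.38628) = 5.35 × 0.32662 = 1.7474 W/m².
N₂O: 0.120 × (√339 − √266) = 0.120 × (18.4120 − 16.3095) = 0.120 × 2.1025 = 0.2523 W/m².
Total ΔF = 1.7474 + 0.2523 = 1.9997 W/m².
ΔT = λ ΔF = 0.96 × 2.00 = 1.9200 K.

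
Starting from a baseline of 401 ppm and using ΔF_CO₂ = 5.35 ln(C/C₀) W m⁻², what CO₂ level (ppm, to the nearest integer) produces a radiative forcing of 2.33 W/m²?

C ≈ 620 ppm

Set 5.35 ln(C/401) = 2.33, so ln(C/401) = 2.33/5.35 = 0.43551.
Then C/401 = e^0.43551 = 1.54575, giving C = 401 × 1.54575 = 619.85 ppm.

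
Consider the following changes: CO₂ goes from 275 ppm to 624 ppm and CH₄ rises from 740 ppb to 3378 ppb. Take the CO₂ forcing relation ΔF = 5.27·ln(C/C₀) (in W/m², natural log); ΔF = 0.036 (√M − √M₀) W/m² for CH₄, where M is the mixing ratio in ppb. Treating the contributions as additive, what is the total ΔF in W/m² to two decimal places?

ΔF = 5.43 W/m²

CO₂: 5.27 × ln(624/275) = 5.27 × ln(2.26909) = 5.27 × 0.81938 = 4.3181 W/m².
CH₄: 0.036 × (√3378 − √740) = 0.036 × (58.1206 − 27.2029) = 0.036 × 30.9177 = 1.1130 W/m².
Total ΔF = 4.3181 + 1.1130 = 5.4311 W/m².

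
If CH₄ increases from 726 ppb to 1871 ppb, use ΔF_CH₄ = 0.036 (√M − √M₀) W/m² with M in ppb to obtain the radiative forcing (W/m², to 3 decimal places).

CH₄: 0.036 × (√1871 − √726) = 0.036 × (43.2551 − 26.9444) = 0.036 × 16.3107 = 0.5872 W/m².

ΔF = 0.587 W/m²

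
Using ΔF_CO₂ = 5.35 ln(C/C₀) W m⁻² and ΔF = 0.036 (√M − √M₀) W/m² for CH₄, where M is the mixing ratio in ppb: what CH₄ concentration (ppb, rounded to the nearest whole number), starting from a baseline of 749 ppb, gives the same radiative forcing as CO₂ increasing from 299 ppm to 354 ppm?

M ≈ 2752 ppb

CO₂ forcing: 5.35 × ln(354/299) = 5.35 × 0.168853 = 0.90336 W/m².
Set 0.036(√M − √749) = 0.90336: √M = 0.90336/0.036 + √749 = 25.0933 + 27.3679 = 52.4612.
M = (52.4612)² = 2752.18 ppb.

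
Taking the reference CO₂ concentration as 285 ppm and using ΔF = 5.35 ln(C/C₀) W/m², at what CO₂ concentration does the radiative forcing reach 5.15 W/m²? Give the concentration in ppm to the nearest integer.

Set 5.35 ln(C/285) = 5.15, so ln(C/285) = 5.15/5.35 = 0.96262.
Then C/285 = e^0.96262 = 2.61855, giving C = 285 × 2.61855 = 746.29 ppm.

C ≈ 746 ppm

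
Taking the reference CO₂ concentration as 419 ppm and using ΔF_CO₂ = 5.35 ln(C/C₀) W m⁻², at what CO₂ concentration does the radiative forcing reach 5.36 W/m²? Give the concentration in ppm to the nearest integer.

Set 5.35 ln(C/419) = 5.36, so ln(C/419) = 5.36/5.35 = 1.00187.
Then C/419 = e^1.00187 = 2.72337, giving C = 419 × 2.72337 = 1141.09 ppm.

C ≈ 1141 ppm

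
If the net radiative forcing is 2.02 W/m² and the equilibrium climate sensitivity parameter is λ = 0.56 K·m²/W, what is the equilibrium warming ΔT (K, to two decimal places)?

ΔT = λ ΔF = 0.56 × 2.02 = 1.1312 K.

ΔT = 1.13 K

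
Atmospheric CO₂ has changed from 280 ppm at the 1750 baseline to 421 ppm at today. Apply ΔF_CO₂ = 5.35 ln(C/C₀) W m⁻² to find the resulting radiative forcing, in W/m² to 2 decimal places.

CO₂: 5.35 × ln(421/280) = 5.35 × ln(1.50357) = 5.35 × 0.40784 = 2.1819 W/m².

ΔF = 2.18 W/m²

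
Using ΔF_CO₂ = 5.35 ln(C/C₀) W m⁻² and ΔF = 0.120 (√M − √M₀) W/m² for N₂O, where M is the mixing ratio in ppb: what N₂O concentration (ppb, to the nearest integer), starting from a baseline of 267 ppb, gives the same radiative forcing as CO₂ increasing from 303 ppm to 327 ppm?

M ≈ 390 ppb

CO₂ forcing: 5.35 × ln(327/303) = 5.35 × 0.076227 = 0.40781 W/m².
Set 0.120(√M − √267) = 0.40781: √M = 0.40781/0.120 + √267 = 3.3984 + 16.3401 = 19.7385.
M = (19.7385)² = 389.61 ppb.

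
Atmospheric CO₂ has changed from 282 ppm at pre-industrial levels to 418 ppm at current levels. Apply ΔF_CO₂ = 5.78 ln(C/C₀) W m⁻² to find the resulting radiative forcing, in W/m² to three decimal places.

ΔF = 2.275 W/m²

CO₂: 5.78 × ln(418/282) = 5.78 × ln(1.48227) = 5.78 × 0.39357 = 2.2748 W/m².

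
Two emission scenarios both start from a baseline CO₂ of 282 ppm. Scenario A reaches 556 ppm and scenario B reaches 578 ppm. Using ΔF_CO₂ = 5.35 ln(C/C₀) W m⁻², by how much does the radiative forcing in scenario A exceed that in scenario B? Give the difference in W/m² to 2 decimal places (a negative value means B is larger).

ΔF_A = 5.35 ln(556/282) = 5.35 × 0.67886 = 3.6319 W/m².
ΔF_B = 5.35 ln(578/282) = 5.35 × 0.71767 = 3.8395 W/m².
Difference: 3.6319 − 3.8395 = -0.2076 W/m².

ΔF_A − ΔF_B = -0.21 W/m²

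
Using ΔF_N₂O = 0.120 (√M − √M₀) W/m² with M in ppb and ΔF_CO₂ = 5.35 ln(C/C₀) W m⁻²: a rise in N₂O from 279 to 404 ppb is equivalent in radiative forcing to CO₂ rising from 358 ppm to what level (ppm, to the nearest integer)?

C ≈ 386 ppm

N₂O forcing: 0.120 × (√404 − √279) = 0.120 × (20.0998 − 16.7033) = 0.120 × 3.3965 = 0.40758 W/m².
Set 5.35 ln(C/358) = 0.40758: ln(C/358) = 0.40758/5.35 = 0.07618, so C = 358 × e^0.07618 = 358 × 1.07916 = 386.34 ppm.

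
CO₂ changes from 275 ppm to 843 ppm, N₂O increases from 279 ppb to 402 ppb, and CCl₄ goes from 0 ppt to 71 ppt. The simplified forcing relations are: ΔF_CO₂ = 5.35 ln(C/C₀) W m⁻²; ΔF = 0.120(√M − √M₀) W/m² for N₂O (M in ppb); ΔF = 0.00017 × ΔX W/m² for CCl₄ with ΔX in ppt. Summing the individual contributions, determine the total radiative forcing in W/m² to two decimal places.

CO₂: 5.35 × ln(843/275) = 5.35 × ln(3.06545) = 5.35 × 1.12019 = 5.9930 W/m².
N₂O: 0.120 × (√402 − √279) = 0.120 × (20.0499 − 16.7033) = 0.120 × 3.3466 = 0.4016 W/m².
CCl₄: ΔF = 0.00017 × (71 − 0) = 0.00017 × 71 = 0.0121 W/m².
Total ΔF = 5.9930 + 0.4016 + 0.0121 = 6.4067 W/m².

ΔF = 6.41 W/m²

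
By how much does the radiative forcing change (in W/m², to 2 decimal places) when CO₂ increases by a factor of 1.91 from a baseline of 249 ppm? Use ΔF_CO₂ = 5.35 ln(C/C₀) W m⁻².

ΔF = 3.46 W/m²

ΔF = 5.35 × ln(1.91) = 5.35 × 0.64710 = 3.4620 W/m².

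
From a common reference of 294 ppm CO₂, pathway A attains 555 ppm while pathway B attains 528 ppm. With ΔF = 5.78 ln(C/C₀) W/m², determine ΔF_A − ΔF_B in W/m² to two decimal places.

ΔF_A = 5.78 ln(555/294) = 5.78 × 0.63539 = 3.6726 W/m².
ΔF_B = 5.78 ln(528/294) = 5.78 × 0.58552 = 3.3843 W/m².
Difference: 3.6726 − 3.3843 = 0.2883 W/m².

ΔF_A − ΔF_B = 0.29 W/m²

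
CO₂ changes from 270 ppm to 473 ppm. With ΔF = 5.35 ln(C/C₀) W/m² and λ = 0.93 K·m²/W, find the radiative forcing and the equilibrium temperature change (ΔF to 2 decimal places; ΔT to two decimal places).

CO₂: 5.35 × ln(473/270) = 5.35 × ln(1.75185) = 5.35 × 0.56067 = 2.9996 W/m².
ΔT = λ ΔF = 0.93 × 3.00 = 2.7900 K.

ΔF = 3.00 W/m²; ΔT = 2.79 K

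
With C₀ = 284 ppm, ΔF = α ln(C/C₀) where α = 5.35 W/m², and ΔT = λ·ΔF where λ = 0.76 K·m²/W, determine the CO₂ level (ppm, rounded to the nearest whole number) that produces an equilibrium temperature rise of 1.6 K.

C ≈ 421 ppm

Required forcing: ΔF = ΔT/λ = 1.6/0.76 = 2.1053 W/m².
Then ln(C/284) = ΔF/5.35 = 2.1053/5.35 = 0.39351.
So C = 284 × e^0.39351 = 284 × 1.48217 = 420.94 ppm.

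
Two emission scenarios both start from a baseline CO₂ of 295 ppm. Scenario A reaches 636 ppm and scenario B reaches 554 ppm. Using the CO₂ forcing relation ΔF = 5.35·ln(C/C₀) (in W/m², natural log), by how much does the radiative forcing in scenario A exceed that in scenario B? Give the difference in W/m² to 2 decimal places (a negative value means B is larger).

ΔF_A = 5.35 ln(636/295) = 5.35 × 0.76822 = 4.1100 W/m².
ΔF_B = 5.35 ln(554/295) = 5.35 × 0.63019 = 3.3715 W/m².
Difference: 4.1100 − 3.3715 = 0.7385 W/m².

ΔF_A − ΔF_B = 0.74 W/m²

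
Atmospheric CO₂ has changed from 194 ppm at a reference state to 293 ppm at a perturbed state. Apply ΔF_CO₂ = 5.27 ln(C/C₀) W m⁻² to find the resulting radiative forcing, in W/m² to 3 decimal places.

ΔF = 2.173 W/m²

CO₂: 5.27 × ln(293/194) = 5.27 × ln(1.51031) = 5.27 × 0.41231 = 2.1729 W/m².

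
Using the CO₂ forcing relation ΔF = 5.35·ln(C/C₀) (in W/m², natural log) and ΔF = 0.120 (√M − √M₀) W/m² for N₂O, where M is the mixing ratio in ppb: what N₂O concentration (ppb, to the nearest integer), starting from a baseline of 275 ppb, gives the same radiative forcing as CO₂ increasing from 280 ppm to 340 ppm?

M ≈ 637 ppb

CO₂ forcing: 5.35 × ln(340/280) = 5.35 × 0.194156 = 1.03873 W/m².
Set 0.120(√M − √275) = 1.03873: √M = 1.03873/0.120 + √275 = 8.6561 + 16.5831 = 25.2392.
M = (25.2392)² = 637.02 ppb.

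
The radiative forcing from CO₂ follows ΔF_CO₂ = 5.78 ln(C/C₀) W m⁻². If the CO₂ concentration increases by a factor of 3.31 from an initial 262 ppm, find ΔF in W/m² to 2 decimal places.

ΔF = 6.92 W/m²

Because the forcing depends only on the ratio C/C₀, the initial concentration does not enter.
ΔF = 5.78 × ln(3.31) = 5.78 × 1.19695 = 6.9184 W/m².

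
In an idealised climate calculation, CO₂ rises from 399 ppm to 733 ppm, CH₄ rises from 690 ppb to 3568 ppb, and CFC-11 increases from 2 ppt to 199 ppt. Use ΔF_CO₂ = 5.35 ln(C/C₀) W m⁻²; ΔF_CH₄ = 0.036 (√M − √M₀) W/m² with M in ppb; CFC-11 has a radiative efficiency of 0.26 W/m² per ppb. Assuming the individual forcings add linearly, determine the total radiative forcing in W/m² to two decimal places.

CO₂: 5.35 × ln(733/399) = 5.35 × ln(1.83709) = 5.35 × 0.60818 = 3.2538 W/m².
CH₄: 0.036 × (√3568 − √690) = 0.036 × (59.7327 − 26.2679) = 0.036 × 33.4648 = 1.2047 W/m².
CFC-11: Δ = 199 − 2 = 197 ppt = 0.197 ppb; ΔF = 0.26 × 0.197 = 0.0512 W/m².
Total ΔF = 3.2538 + 1.2047 + 0.0512 = 4.5097 W/m².

ΔF = 4.51 W/m²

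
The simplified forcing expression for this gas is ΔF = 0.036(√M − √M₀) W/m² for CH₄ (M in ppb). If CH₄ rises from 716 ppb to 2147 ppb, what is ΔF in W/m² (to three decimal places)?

ΔF = 0.705 W/m²

CH₄: 0.036 × (√2147 − √716) = 0.036 × (46.3357 − 26.7582) = 0.036 × 19.5775 = 0.7048 W/m².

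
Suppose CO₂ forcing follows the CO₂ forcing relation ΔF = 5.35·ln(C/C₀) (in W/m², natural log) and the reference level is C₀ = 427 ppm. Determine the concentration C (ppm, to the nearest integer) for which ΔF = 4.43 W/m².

Set 5.35 ln(C/427) = 4.43, so ln(C/427) = 4.43/5.35 = 0.82804.
Then C/427 = e^0.82804 = 2.28883, giving C = 427 × 2.28883 = 977.33 ppm.

C ≈ 977 ppm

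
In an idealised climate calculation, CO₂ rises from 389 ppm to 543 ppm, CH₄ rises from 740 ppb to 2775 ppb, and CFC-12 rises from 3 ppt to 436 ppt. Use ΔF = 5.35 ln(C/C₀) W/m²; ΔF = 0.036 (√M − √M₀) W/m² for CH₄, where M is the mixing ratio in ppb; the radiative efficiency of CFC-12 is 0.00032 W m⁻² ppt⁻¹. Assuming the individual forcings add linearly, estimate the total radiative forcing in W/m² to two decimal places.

ΔF = 2.84 W/m²

CO₂: 5.35 × ln(543/389) = 5.35 × ln(1.39589) = 5.35 × 0.33353 = 1.7844 W/m².
CH₄: 0.036 × (√2775 − √740) = 0.036 × (52.6783 − 27.2029) = 0.036 × 25.4754 = 0.9171 W/m².
CFC-12: ΔF = 0.00032 × (436 − 3) = 0.00032 × 433 = 0.1386 W/m².
Total ΔF = 1.7844 + 0.9171 + 0.1386 = 2.8401 W/m².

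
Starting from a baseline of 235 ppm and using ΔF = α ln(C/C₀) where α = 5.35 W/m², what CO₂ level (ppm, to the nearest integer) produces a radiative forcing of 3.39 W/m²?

Set 5.35 ln(C/235) = 3.39, so ln(C/235) = 3.39/5.35 = 0.63364.
Then C/235 = e^0.63364 = 1.88446, giving C = 235 × 1.88446 = 442.85 ppm.

C ≈ 443 ppm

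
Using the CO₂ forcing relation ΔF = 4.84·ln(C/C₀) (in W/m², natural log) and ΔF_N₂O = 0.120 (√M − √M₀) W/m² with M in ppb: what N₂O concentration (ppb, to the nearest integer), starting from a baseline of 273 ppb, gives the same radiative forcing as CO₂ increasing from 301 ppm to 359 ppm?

CO₂ forcing: 4.84 × ln(359/301) = 4.84 × 0.176212 = 0.85287 W/m².
Set 0.120(√M − √273) = 0.85287: √M = 0.85287/0.120 + √273 = 7.1073 + 16.5227 = 23.6300.
M = (23.6300)² = 558.38 ppb.

M ≈ 558 ppb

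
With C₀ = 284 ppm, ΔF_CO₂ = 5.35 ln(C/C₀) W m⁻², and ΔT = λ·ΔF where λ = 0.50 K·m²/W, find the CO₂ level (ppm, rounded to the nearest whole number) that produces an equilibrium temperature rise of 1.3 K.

C ≈ 462 ppm

Required forcing: ΔF = ΔT/λ = 1.3/0.50 = 2.6000 W/m².
Then ln(C/284) = ΔF/5.35 = 2.6000/5.35 = 0.48598.
So C = 284 × e^0.48598 = 284 × 1.62577 = 461.72 ppm.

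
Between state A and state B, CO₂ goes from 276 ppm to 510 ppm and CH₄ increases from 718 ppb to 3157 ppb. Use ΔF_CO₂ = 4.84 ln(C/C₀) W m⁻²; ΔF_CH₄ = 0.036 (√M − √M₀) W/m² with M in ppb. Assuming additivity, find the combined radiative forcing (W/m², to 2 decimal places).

ΔF = 4.03 W/m²

CO₂: 4.84 × ln(510/276) = 4.84 × ln(1.84783) = 4.84 × 0.61401 = 2.9718 W/m².
CH₄: 0.036 × (√3157 − √718) = 0.036 × (56.1872 − 26.7955) = 0.036 × 29.3917 = 1.0581 W/m².
Total ΔF = 2.9718 + 1.0581 = 4.0299 W/m².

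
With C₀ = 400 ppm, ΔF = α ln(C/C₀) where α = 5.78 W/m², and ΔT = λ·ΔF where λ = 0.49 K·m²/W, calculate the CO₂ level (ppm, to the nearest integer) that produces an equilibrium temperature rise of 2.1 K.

Required forcing: ΔF = ΔT/λ = 2.1/0.49 = 4.2857 W/m².
Then ln(C/400) = ΔF/5.78 = 4.2857/5.78 = 0.74147.
So C = 400 × e^0.74147 = 400 × 2.09902 = 839.61 ppm.

C ≈ 840 ppm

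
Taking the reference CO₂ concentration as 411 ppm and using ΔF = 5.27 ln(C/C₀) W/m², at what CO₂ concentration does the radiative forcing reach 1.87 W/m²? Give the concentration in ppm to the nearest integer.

Set 5.27 ln(C/411) = 1.87, so ln(C/411) = 1.87/5.27 = 0.35484.
Then C/411 = e^0.35484 = 1.42595, giving C = 411 × 1.42595 = 586.07 ppm.

C ≈ 586 ppm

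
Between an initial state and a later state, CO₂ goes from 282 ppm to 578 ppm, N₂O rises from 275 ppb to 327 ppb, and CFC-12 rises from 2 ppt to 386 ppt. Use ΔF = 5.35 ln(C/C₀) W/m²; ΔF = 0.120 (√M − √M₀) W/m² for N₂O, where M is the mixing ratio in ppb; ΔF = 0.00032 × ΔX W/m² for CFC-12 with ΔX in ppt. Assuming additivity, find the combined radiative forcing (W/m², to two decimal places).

ΔF = 4.14 W/m²

CO₂: 5.35 × ln(578/282) = 5.35 × ln(2.04965) = 5.35 × 0.71767 = 3.8395 W/m².
N₂O: 0.120 × (√327 − √275) = 0.120 × (18.0831 − 16.5831) = 0.120 × 1.5000 = 0.1800 W/m².
CFC-12: ΔF = 0.00032 × (386 − 2) = 0.00032 × 384 = 0.1229 W/m².
Total ΔF = 3.8395 + 0.1800 + 0.1229 = 4.1424 W/m².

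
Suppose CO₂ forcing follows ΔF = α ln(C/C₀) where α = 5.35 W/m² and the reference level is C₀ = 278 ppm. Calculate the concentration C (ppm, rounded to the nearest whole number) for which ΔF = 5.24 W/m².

Set 5.35 ln(C/278) = 5.24, so ln(C/278) = 5.24/5.35 = 0.97944.
Then C/278 = e^0.97944 = 2.66296, giving C = 278 × 2.66296 = 740.30 ppm.

C ≈ 740 ppm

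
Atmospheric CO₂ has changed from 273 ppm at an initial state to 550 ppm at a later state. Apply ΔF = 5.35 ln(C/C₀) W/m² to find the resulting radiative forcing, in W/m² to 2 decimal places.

ΔF = 3.75 W/m²

CO₂: 5.35 × ln(550/273) = 5.35 × ln(2.01465) = 5.35 × 0.70045 = 3.7474 W/m².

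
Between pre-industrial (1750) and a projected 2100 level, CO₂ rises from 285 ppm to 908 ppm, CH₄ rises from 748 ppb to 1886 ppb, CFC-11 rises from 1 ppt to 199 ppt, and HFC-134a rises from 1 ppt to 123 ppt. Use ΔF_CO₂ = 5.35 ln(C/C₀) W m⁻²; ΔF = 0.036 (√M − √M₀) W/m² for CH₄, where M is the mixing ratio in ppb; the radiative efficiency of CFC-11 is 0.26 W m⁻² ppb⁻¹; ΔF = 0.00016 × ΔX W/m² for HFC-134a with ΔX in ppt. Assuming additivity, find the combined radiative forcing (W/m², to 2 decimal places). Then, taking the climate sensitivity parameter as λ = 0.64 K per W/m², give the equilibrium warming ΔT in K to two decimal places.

CO₂: 5.35 × ln(908/285) = 5.35 × ln(3.18596) = 5.35 × 1.15875 = 6.1993 W/m².
CH₄: 0.036 × (√1886 − √748) = 0.036 × (43.4281 − 27.3496) = 0.036 × 16.0785 = 0.5788 W/m².
CFC-11: Δ = 199 − 1 = 198 ppt = 0.198 ppb; ΔF = 0.26 × 0.198 = 0.0515 W/m².
HFC-134a: ΔF = 0.00016 × (123 − 1) = 0.00016 × 122 = 0.0195 W/m².
Total ΔF = 6.1993 + 0.5788 + 0.0515 + 0.0195 = 6.8491 W/m².
ΔT = λ ΔF = 0.64 × 6.85 = 4.3840 K.

ΔF = 6.85 W/m²; ΔT = 4.38 K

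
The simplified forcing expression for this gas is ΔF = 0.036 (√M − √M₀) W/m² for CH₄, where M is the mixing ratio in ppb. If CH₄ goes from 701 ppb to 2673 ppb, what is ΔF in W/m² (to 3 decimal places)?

ΔF = 0.908 W/m²

CH₄: 0.036 × (√2673 − √701) = 0.036 × (51.7011 − 26.4764) = 0.036 × 25.2247 = 0.9081 W/m².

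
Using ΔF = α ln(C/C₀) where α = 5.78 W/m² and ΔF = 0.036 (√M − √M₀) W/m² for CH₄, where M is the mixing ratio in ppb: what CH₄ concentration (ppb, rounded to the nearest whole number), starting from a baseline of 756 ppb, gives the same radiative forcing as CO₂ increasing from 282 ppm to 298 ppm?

M ≈ 1322 ppb

CO₂ forcing: 5.78 × ln(298/282) = 5.78 × 0.055186 = 0.31898 W/m².
Set 0.036(√M − √756) = 0.31898: √M = 0.31898/0.036 + √756 = 8.8606 + 27.4955 = 36.3561.
M = (36.3561)² = 1321.77 ppb.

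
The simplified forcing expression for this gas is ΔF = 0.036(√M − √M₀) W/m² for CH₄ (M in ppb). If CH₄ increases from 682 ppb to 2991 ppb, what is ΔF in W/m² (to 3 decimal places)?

CH₄: 0.036 × (√2991 − √682) = 0.036 × (54.6900 − 26.1151) = 0.036 × 28.5749 = 1.0287 W/m².

ΔF = 1.029 W/m²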